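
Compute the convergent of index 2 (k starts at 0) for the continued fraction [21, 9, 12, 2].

2301/109

Using pₖ = aₖpₖ₋₁ + pₖ₋₂, qₖ = aₖqₖ₋₁ + qₖ₋₂ (with p₋₁=1, p₋₂=0, q₋₁=0, q₋₂=1):
  k=0: a=21, p=21, q=1
  k=1: a=9, p=190, q=9
  k=2: a=12, p=2301, q=109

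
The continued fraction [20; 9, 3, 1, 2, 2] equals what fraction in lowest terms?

Using pₖ = aₖpₖ₋₁ + pₖ₋₂ and qₖ = aₖqₖ₋₁ + qₖ₋₂:
  k=0: a=20, p=20, q=1
  k=1: a=9, p=181, q=9
  k=2: a=3, p=563, q=28
  k=3: a=1, p=744, q=37
  k=4: a=2, p=2051, q=102
  k=5: a=2, p=4846, q=241

4846/241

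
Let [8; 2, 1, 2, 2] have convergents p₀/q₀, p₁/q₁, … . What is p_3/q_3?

Using pₖ = aₖpₖ₋₁ + pₖ₋₂, qₖ = aₖqₖ₋₁ + qₖ₋₂ (with p₋₁=1, p₋₂=0, q₋₁=0, q₋₂=1):
  k=0: a=8, p=8, q=1
  k=1: a=2, p=17, q=2
  k=2: a=1, p=25, q=3
  k=3: a=2, p=67, q=8

67/8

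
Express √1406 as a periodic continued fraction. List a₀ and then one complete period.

[37; 2, 74]

a₀ = ⌊√1406⌋ = 37.
With m₀=0, d₀=1 and mₖ₊₁ = dₖaₖ − mₖ, dₖ₊₁ = (n − mₖ₊₁²)/dₖ, aₖ₊₁ = ⌊(a₀+mₖ₊₁)/dₖ₊₁⌋:
  k=1: m=37, d=37, a=2
  k=2: m=37, d=1, a=74
d=1 and a=2a₀=74 at k=2, so the next step gives (m, d) = (37, 37) again — its k=1 value — and the period has length 2.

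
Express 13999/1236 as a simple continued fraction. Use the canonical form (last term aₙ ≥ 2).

[11; 3, 14, 1, 12, 2]

13999 = 11·1236 + 403
1236 = 3·403 + 27
403 = 14·27 + 25
27 = 1·25 + 2
25 = 12·2 + 1
2 = 2·1 + 0  (stop)
So 13999/1236 = [11; 3, 14, 1, 12, 2].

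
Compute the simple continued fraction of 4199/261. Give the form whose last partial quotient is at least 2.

4199 = 16×261 + 23
261 = 11×23 + 8
23 = 2×8 + 7
8 = 1×7 + 1
7 = 7×1 + 0  (stop)
So 4199/261 = [16; 11, 2, 1, 7].

[16; 11, 2, 1, 7]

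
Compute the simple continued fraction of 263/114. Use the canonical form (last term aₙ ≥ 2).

263 = 2·114 + 35
114 = 3·35 + 9
35 = 3·9 + 8
9 = 1·8 + 1
8 = 8·1 + 0  (stop)
So 263/114 = [2; 3, 3, 1, 8].

[2; 3, 3, 1, 8]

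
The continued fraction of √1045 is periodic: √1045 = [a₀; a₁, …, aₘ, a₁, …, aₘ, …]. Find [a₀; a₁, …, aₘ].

a₀ = ⌊√1045⌋ = 32.

[32; 3, 15, 1, 4, 1, 15, 3, 64]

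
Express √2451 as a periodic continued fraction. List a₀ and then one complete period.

a₀ = ⌊√2451⌋ = 49.
With m₀=0, d₀=1 and mₖ₊₁ = dₖaₖ − mₖ, dₖ₊₁ = (n − mₖ₊₁²)/dₖ, aₖ₊₁ = ⌊(a₀+mₖ₊₁)/dₖ₊₁⌋:
  k=1: m=49, d=50, a=1
  k=2: m=1, d=49, a=1
  k=3: m=48, d=3, a=32
  k=4: m=48, d=49, a=1
  k=5: m=1, d=50, a=1
  k=6: m=49, d=1, a=98
d=1 and a=2a₀=98 at k=6, so the next step gives (m, d) = (49, 50) again — its k=1 value — and the period has length 6.

[49; 1, 1, 32, 1, 1, 98]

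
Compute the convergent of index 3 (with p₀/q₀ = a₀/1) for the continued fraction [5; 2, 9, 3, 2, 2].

Using pₖ = aₖpₖ₋₁ + pₖ₋₂, qₖ = aₖqₖ₋₁ + qₖ₋₂ (with p₋₁=1, p₋₂=0, q₋₁=0, q₋₂=1):
  k=0: a=5, p=5, q=1
  k=1: a=2, p=11, q=2
  k=2: a=9, p=104, q=19
  k=3: a=3, p=323, q=59

323/59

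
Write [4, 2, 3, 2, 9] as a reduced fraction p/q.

Using pₖ = aₖpₖ₋₁ + pₖ₋₂ and qₖ = aₖqₖ₋₁ + qₖ₋₂:
  k=0: a=4, p=4, q=1
  k=1: a=2, p=9, q=2
  k=2: a=3, p=31, q=7
  k=3: a=2, p=71, q=16
  k=4: a=9, p=670, q=151

670/151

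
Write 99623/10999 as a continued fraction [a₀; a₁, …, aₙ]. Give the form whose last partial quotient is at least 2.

[9; 17, 2, 2, 11, 11]

99623 = 9*10999 + 632
10999 = 17*632 + 255
632 = 2*255 + 122
255 = 2*122 + 11
122 = 11*11 + 1
11 = 11*1 + 0  (stop)
So 99623/10999 = [9; 17, 2, 2, 11, 11].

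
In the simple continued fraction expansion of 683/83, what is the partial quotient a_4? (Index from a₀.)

2

683 = 8·83 + 19   →  a_0 = 8
83 = 4·19 + 7   →  a_1 = 4
19 = 2·7 + 5   →  a_2 = 2
7 = 1·5 + 2   →  a_3 = 1
5 = 2·2 + 1   →  a_4 = 2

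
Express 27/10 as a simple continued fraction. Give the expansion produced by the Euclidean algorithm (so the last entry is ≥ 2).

[2; 1, 2, 3]

27 = 2×10 + 7
10 = 1×7 + 3
7 = 2×3 + 1
3 = 3×1 + 0  (stop)
So 27/10 = [2; 1, 2, 3].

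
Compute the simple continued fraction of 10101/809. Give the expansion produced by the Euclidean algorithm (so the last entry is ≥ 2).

[12; 2, 17, 11, 2]

10101 = 12×809 + 393
809 = 2×393 + 23
393 = 17×23 + 2
23 = 11×2 + 1
2 = 2×1 + 0  (stop)
So 10101/809 = [12; 2, 17, 11, 2].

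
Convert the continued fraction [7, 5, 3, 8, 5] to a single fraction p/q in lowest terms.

Using pₖ = aₖpₖ₋₁ + pₖ₋₂ and qₖ = aₖqₖ₋₁ + qₖ₋₂:
  k=0: a=7, p=7, q=1
  k=1: a=5, p=36, q=5
  k=2: a=3, p=115, q=16
  k=3: a=8, p=956, q=133
  k=4: a=5, p=4895, q=681

4895/681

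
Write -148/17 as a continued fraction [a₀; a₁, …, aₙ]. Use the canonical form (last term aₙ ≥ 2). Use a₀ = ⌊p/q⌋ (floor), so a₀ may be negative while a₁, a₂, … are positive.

-148 = -9·17 + 5
17 = 3·5 + 2
5 = 2·2 + 1
2 = 2·1 + 0  (stop)
So -148/17 = [-9; 3, 2, 2].

[-9; 3, 2, 2]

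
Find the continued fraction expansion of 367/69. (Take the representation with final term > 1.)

[5; 3, 7, 3]

367 = 5×69 + 22
69 = 3×22 + 3
22 = 7×3 + 1
3 = 3×1 + 0  (stop)
So 367/69 = [5; 3, 7, 3].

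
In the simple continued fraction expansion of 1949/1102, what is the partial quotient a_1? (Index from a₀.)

1

1949 = 1·1102 + 847   →  a_0 = 1
1102 = 1·847 + 255   →  a_1 = 1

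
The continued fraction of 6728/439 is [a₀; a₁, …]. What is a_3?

6728 = 15·439 + 143   →  a_0 = 15
439 = 3·143 + 10   →  a_1 = 3
143 = 14·10 + 3   →  a_2 = 14
10 = 3·3 + 1   →  a_3 = 3

3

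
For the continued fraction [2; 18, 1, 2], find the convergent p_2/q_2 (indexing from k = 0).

39/19

Using pₖ = aₖpₖ₋₁ + pₖ₋₂, qₖ = aₖqₖ₋₁ + qₖ₋₂ (with p₋₁=1, p₋₂=0, q₋₁=0, q₋₂=1):
  k=0: a=2, p=2, q=1
  k=1: a=18, p=37, q=18
  k=2: a=1, p=39, q=19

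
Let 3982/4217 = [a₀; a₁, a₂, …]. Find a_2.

3982 = 0·4217 + 3982   →  a_0 = 0
4217 = 1·3982 + 235   →  a_1 = 1
3982 = 16·235 + 222   →  a_2 = 16

16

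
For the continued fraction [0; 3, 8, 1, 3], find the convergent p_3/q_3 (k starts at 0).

9/28

Using pₖ = aₖpₖ₋₁ + pₖ₋₂, qₖ = aₖqₖ₋₁ + qₖ₋₂ (with p₋₁=1, p₋₂=0, q₋₁=0, q₋₂=1):
  k=0: a=0, p=0, q=1
  k=1: a=3, p=1, q=3
  k=2: a=8, p=8, q=25
  k=3: a=1, p=9, q=28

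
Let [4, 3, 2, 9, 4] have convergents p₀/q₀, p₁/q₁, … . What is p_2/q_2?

30/7

Using pₖ = aₖpₖ₋₁ + pₖ₋₂, qₖ = aₖqₖ₋₁ + qₖ₋₂ (with p₋₁=1, p₋₂=0, q₋₁=0, q₋₂=1):
  k=0: a=4, p=4, q=1
  k=1: a=3, p=13, q=3
  k=2: a=2, p=30, q=7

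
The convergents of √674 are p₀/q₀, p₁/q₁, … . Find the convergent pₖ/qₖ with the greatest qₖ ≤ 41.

√674 = [25; 1, 24, 1, 50, …] (period length 4).
Convergents:
  p_0/q_0 = 25/1
  p_1/q_1 = 26/1
  p_2/q_2 = 649/25
  p_3/q_3 = 675/26
  p_4/q_4 = 34399/1325
q_3 = 26 ≤ 41 < 1325 = q_4, so the answer is 675/26.

675/26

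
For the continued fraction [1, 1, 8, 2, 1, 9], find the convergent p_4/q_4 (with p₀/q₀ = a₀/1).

53/28

Using pₖ = aₖpₖ₋₁ + pₖ₋₂, qₖ = aₖqₖ₋₁ + qₖ₋₂ (with p₋₁=1, p₋₂=0, q₋₁=0, q₋₂=1):
  k=0: a=1, p=1, q=1
  k=1: a=1, p=2, q=1
  k=2: a=8, p=17, q=9
  k=3: a=2, p=36, q=19
  k=4: a=1, p=53, q=28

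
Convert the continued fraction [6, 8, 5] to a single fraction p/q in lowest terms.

Using pₖ = aₖpₖ₋₁ + pₖ₋₂ and qₖ = aₖqₖ₋₁ + qₖ₋₂:
  k=0: a=6, p=6, q=1
  k=1: a=8, p=49, q=8
  k=2: a=5, p=251, q=41

251/41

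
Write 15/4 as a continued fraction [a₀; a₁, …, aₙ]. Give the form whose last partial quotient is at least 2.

15 = 3×4 + 3
4 = 1×3 + 1
3 = 3×1 + 0  (stop)
So 15/4 = [3; 1, 3].

[3; 1, 3]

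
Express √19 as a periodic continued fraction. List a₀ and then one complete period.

a₀ = ⌊√19⌋ = 4.
With m₀=0, d₀=1 and mₖ₊₁ = dₖaₖ − mₖ, dₖ₊₁ = (n − mₖ₊₁²)/dₖ, aₖ₊₁ = ⌊(a₀+mₖ₊₁)/dₖ₊₁⌋:
  k=1: m=4, d=3, a=2
  k=2: m=2, d=5, a=1
  k=3: m=3, d=2, a=3
  k=4: m=3, d=5, a=1
  k=5: m=2, d=3, a=2
  k=6: m=4, d=1, a=8
d=1 and a=2a₀=8 at k=6, so the next step gives (m, d) = (4, 3) again — its k=1 value — and the period has length 6.

[4; 2, 1, 3, 1, 2, 8]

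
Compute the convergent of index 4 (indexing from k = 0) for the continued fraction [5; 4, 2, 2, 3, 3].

Using pₖ = aₖpₖ₋₁ + pₖ₋₂, qₖ = aₖqₖ₋₁ + qₖ₋₂ (with p₋₁=1, p₋₂=0, q₋₁=0, q₋₂=1):
  k=0: a=5, p=5, q=1
  k=1: a=4, p=21, q=4
  k=2: a=2, p=47, q=9
  k=3: a=2, p=115, q=22
  k=4: a=3, p=392, q=75

392/75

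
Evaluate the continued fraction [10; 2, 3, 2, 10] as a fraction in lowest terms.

1743/167

Fold from the inside: start with 10/1.
  2 + 1/10 = 21/10
  3 + 10/21 = 73/21
  2 + 21/73 = 167/73
  10 + 73/167 = 1743/167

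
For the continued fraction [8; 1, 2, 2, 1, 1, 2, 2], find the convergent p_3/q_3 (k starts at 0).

61/7

Using pₖ = aₖpₖ₋₁ + pₖ₋₂, qₖ = aₖqₖ₋₁ + qₖ₋₂ (with p₋₁=1, p₋₂=0, q₋₁=0, q₋₂=1):
  k=0: a=8, p=8, q=1
  k=1: a=1, p=9, q=1
  k=2: a=2, p=26, q=3
  k=3: a=2, p=61, q=7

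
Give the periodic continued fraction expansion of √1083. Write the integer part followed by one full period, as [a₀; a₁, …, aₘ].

[32; 1, 9, 1, 64]

a₀ = ⌊√1083⌋ = 32.
With m₀=0, d₀=1 and mₖ₊₁ = dₖaₖ − mₖ, dₖ₊₁ = (n − mₖ₊₁²)/dₖ, aₖ₊₁ = ⌊(a₀+mₖ₊₁)/dₖ₊₁⌋:
  k=1: m=32, d=59, a=1
  k=2: m=27, d=6, a=9
  k=3: m=27, d=59, a=1
  k=4: m=32, d=1, a=64
d=1 and a=2a₀=64 at k=4, so the next step gives (m, d) = (32, 59) again — its k=1 value — and the period has length 4.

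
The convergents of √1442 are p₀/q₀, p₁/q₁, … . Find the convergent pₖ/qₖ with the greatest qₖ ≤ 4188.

109630/2887

√1442 = [37; 1, 36, 1, 74, …] (period length 4).
Convergents:
  p_0/q_0 = 37/1
  p_1/q_1 = 38/1
  p_2/q_2 = 1405/37
  p_3/q_3 = 1443/38
  p_4/q_4 = 108187/2849
  p_5/q_5 = 109630/2887
  p_6/q_6 = 4054867/106781
q_5 = 2887 ≤ 4188 < 106781 = q_6, so the answer is 109630/2887.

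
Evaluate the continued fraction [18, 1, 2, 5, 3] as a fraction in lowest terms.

953/51

Fold from the inside: start with 3/1.
  5 + 1/3 = 16/3
  2 + 3/16 = 35/16
  1 + 16/35 = 51/35
  18 + 35/51 = 953/51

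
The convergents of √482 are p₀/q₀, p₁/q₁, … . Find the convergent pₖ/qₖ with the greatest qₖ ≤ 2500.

21230/967

√482 = [21; 1, 20, 1, 42, …] (period length 4).
Convergents:
  p_0/q_0 = 21/1
  p_1/q_1 = 22/1
  p_2/q_2 = 461/21
  p_3/q_3 = 483/22
  p_4/q_4 = 20747/945
  p_5/q_5 = 21230/967
  p_6/q_6 = 445347/20285
q_5 = 967 ≤ 2500 < 20285 = q_6, so the answer is 21230/967.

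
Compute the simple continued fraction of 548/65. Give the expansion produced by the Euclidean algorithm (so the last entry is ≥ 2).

[8; 2, 3, 9]

548 = 8*65 + 28
65 = 2*28 + 9
28 = 3*9 + 1
9 = 9*1 + 0  (stop)
So 548/65 = [8; 2, 3, 9].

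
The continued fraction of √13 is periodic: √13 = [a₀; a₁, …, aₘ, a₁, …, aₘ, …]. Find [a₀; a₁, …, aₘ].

[3; 1, 1, 1, 1, 6]

a₀ = ⌊√13⌋ = 3.
With m₀=0, d₀=1 and mₖ₊₁ = dₖaₖ − mₖ, dₖ₊₁ = (n − mₖ₊₁²)/dₖ, aₖ₊₁ = ⌊(a₀+mₖ₊₁)/dₖ₊₁⌋:
  k=1: m=3, d=4, a=1
  k=2: m=1, d=3, a=1
  k=3: m=2, d=3, a=1
  k=4: m=1, d=4, a=1
  k=5: m=3, d=1, a=6
d=1 and a=2a₀=6 at k=5, so the next step gives (m, d) = (3, 4) again — its k=1 value — and the period has length 5.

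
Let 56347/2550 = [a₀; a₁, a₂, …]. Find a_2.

56347 = 22·2550 + 247   →  a_0 = 22
2550 = 10·247 + 80   →  a_1 = 10
247 = 3·80 + 7   →  a_2 = 3

3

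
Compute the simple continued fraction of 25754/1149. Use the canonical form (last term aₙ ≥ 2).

[22; 2, 2, 2, 2, 2, 16]

25754 = 22*1149 + 476
1149 = 2*476 + 197
476 = 2*197 + 82
197 = 2*82 + 33
82 = 2*33 + 16
33 = 2*16 + 1
16 = 16*1 + 0  (stop)
So 25754/1149 = [22; 2, 2, 2, 2, 2, 16].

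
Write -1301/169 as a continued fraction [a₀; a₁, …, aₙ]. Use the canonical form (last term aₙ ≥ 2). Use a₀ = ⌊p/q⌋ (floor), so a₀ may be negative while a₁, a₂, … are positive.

-1301 = -8*169 + 51
169 = 3*51 + 16
51 = 3*16 + 3
16 = 5*3 + 1
3 = 3*1 + 0  (stop)
So -1301/169 = [-8; 3, 3, 5, 3].

[-8; 3, 3, 5, 3]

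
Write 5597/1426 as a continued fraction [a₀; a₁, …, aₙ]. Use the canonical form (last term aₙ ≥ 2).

5597 = 3·1426 + 1319
1426 = 1·1319 + 107
1319 = 12·107 + 35
107 = 3·35 + 2
35 = 17·2 + 1
2 = 2·1 + 0  (stop)
So 5597/1426 = [3; 1, 12, 3, 17, 2].

[3; 1, 12, 3, 17, 2]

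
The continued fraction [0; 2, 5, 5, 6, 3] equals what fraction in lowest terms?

Fold from the inside: start with 3/1.
  6 + 1/3 = 19/3
  5 + 3/19 = 98/19
  5 + 19/98 = 509/98
  2 + 98/509 = 1116/509
  0 + 509/1116 = 509/1116

509/1116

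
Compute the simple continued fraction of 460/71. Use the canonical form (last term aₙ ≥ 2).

460 = 6*71 + 34
71 = 2*34 + 3
34 = 11*3 + 1
3 = 3*1 + 0  (stop)
So 460/71 = [6; 2, 11, 3].

[6; 2, 11, 3]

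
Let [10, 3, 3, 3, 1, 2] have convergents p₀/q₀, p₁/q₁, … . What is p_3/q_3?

340/33

Using pₖ = aₖpₖ₋₁ + pₖ₋₂, qₖ = aₖqₖ₋₁ + qₖ₋₂ (with p₋₁=1, p₋₂=0, q₋₁=0, q₋₂=1):
  k=0: a=10, p=10, q=1
  k=1: a=3, p=31, q=3
  k=2: a=3, p=103, q=10
  k=3: a=3, p=340, q=33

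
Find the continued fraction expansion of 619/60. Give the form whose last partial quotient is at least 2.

[10; 3, 6, 3]

619 = 10·60 + 19
60 = 3·19 + 3
19 = 6·3 + 1
3 = 3·1 + 0  (stop)
So 619/60 = [10; 3, 6, 3].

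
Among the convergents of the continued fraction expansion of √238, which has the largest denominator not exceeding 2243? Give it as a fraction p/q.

√238 = [15; 2, 2, 1, 14, 1, 2, 2, 30, …] (period length 8).
Convergents:
  p_0/q_0 = 15/1
  p_1/q_1 = 31/2
  p_2/q_2 = 77/5
  p_3/q_3 = 108/7
  p_4/q_4 = 1589/103
  p_5/q_5 = 1697/110
  p_6/q_6 = 4983/323
  p_7/q_7 = 11663/756
  p_8/q_8 = 354873/23003
q_7 = 756 ≤ 2243 < 23003 = q_8, so the answer is 11663/756.

11663/756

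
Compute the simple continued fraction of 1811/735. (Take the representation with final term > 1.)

[2; 2, 6, 2, 3, 3, 2]

1811 = 2×735 + 341
735 = 2×341 + 53
341 = 6×53 + 23
53 = 2×23 + 7
23 = 3×7 + 2
7 = 3×2 + 1
2 = 2×1 + 0  (stop)
So 1811/735 = [2; 2, 6, 2, 3, 3, 2].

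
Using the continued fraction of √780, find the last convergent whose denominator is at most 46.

√780 = [27; 1, 12, 1, 54, …] (period length 4).
Convergents:
  p_0/q_0 = 27/1
  p_1/q_1 = 28/1
  p_2/q_2 = 363/13
  p_3/q_3 = 391/14
  p_4/q_4 = 21477/769
q_3 = 14 ≤ 46 < 769 = q_4, so the answer is 391/14.

391/14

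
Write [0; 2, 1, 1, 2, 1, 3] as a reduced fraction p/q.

Using pₖ = aₖpₖ₋₁ + pₖ₋₂ and qₖ = aₖqₖ₋₁ + qₖ₋₂:
  k=0: a=0, p=0, q=1
  k=1: a=2, p=1, q=2
  k=2: a=1, p=1, q=3
  k=3: a=1, p=2, q=5
  k=4: a=2, p=5, q=13
  k=5: a=1, p=7, q=18
  k=6: a=3, p=26, q=67

26/67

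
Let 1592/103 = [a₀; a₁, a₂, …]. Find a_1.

2

1592 = 15·103 + 47   →  a_0 = 15
103 = 2·47 + 9   →  a_1 = 2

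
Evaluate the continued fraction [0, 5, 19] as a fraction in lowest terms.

Using pₖ = aₖpₖ₋₁ + pₖ₋₂ and qₖ = aₖqₖ₋₁ + qₖ₋₂:
  k=0: a=0, p=0, q=1
  k=1: a=5, p=1, q=5
  k=2: a=19, p=19, q=96

19/96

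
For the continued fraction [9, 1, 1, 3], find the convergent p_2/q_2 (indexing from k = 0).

Using pₖ = aₖpₖ₋₁ + pₖ₋₂, qₖ = aₖqₖ₋₁ + qₖ₋₂ (with p₋₁=1, p₋₂=0, q₋₁=0, q₋₂=1):
  k=0: a=9, p=9, q=1
  k=1: a=1, p=10, q=1
  k=2: a=1, p=19, q=2

19/2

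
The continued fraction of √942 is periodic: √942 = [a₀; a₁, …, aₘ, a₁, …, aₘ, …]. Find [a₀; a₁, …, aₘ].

a₀ = ⌊√942⌋ = 30.
With m₀=0, d₀=1 and mₖ₊₁ = dₖaₖ − mₖ, dₖ₊₁ = (n − mₖ₊₁²)/dₖ, aₖ₊₁ = ⌊(a₀+mₖ₊₁)/dₖ₊₁⌋:
  k=1: m=30, d=42, a=1
  k=2: m=12, d=19, a=2
  k=3: m=26, d=14, a=4
  k=4: m=30, d=3, a=20
  k=5: m=30, d=14, a=4
  k=6: m=26, d=19, a=2
  k=7: m=12, d=42, a=1
  k=8: m=30, d=1, a=60
d=1 and a=2a₀=60 at k=8, so the next step gives (m, d) = (30, 42) again — its k=1 value — and the period has length 8.

[30; 1, 2, 4, 20, 4, 2, 1, 60]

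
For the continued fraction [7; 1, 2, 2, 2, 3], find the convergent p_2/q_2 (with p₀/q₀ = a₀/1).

23/3

Using pₖ = aₖpₖ₋₁ + pₖ₋₂, qₖ = aₖqₖ₋₁ + qₖ₋₂ (with p₋₁=1, p₋₂=0, q₋₁=0, q₋₂=1):
  k=0: a=7, p=7, q=1
  k=1: a=1, p=8, q=1
  k=2: a=2, p=23, q=3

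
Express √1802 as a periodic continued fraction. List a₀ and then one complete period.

a₀ = ⌊√1802⌋ = 42.
With m₀=0, d₀=1 and mₖ₊₁ = dₖaₖ − mₖ, dₖ₊₁ = (n − mₖ₊₁²)/dₖ, aₖ₊₁ = ⌊(a₀+mₖ₊₁)/dₖ₊₁⌋:
  k=1: m=42, d=38, a=2
  k=2: m=34, d=17, a=4
  k=3: m=34, d=38, a=2
  k=4: m=42, d=1, a=84
d=1 and a=2a₀=84 at k=4, so the next step gives (m, d) = (42, 38) again — its k=1 value — and the period has length 4.

[42; 2, 4, 2, 84]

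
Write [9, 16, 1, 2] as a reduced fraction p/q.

453/50

Fold from the inside: start with 2/1.
  1 + 1/2 = 3/2
  16 + 2/3 = 50/3
  9 + 3/50 = 453/50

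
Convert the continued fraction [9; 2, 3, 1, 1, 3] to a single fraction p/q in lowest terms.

538/57

Fold from the inside: start with 3/1.
  1 + 1/3 = 4/3
  1 + 3/4 = 7/4
  3 + 4/7 = 25/7
  2 + 7/25 = 57/25
  9 + 25/57 = 538/57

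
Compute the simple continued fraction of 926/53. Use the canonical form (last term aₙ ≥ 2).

926 = 17·53 + 25
53 = 2·25 + 3
25 = 8·3 + 1
3 = 3·1 + 0  (stop)
So 926/53 = [17; 2, 8, 3].

[17; 2, 8, 3]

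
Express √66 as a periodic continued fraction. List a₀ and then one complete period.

[8; 8, 16]

a₀ = ⌊√66⌋ = 8.
With m₀=0, d₀=1 and mₖ₊₁ = dₖaₖ − mₖ, dₖ₊₁ = (n − mₖ₊₁²)/dₖ, aₖ₊₁ = ⌊(a₀+mₖ₊₁)/dₖ₊₁⌋:
  k=1: m=8, d=2, a=8
  k=2: m=8, d=1, a=16
d=1 and a=2a₀=16 at k=2, so the next step gives (m, d) = (8, 2) again — its k=1 value — and the period has length 2.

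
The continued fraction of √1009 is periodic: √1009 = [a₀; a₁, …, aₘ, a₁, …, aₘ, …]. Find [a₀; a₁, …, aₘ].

[31; 1, 3, 3, 1, 62]

a₀ = ⌊√1009⌋ = 31.
With m₀=0, d₀=1 and mₖ₊₁ = dₖaₖ − mₖ, dₖ₊₁ = (n − mₖ₊₁²)/dₖ, aₖ₊₁ = ⌊(a₀+mₖ₊₁)/dₖ₊₁⌋:
  k=1: m=31, d=48, a=1
  k=2: m=17, d=15, a=3
  k=3: m=28, d=15, a=3
  k=4: m=17, d=48, a=1
  k=5: m=31, d=1, a=62
d=1 and a=2a₀=62 at k=5, so the next step gives (m, d) = (31, 48) again — its k=1 value — and the period has length 5.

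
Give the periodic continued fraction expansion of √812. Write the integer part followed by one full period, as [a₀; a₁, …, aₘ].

a₀ = ⌊√812⌋ = 28.
With m₀=0, d₀=1 and mₖ₊₁ = dₖaₖ − mₖ, dₖ₊₁ = (n − mₖ₊₁²)/dₖ, aₖ₊₁ = ⌊(a₀+mₖ₊₁)/dₖ₊₁⌋:
  k=1: m=28, d=28, a=2
  k=2: m=28, d=1, a=56
d=1 and a=2a₀=56 at k=2, so the next step gives (m, d) = (28, 28) again — its k=1 value — and the period has length 2.

[28; 2, 56]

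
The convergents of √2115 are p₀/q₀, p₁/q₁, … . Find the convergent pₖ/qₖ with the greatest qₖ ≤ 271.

√2115 = [45; 1, 90, …] (period length 2).
Convergents:
  p_0/q_0 = 45/1
  p_1/q_1 = 46/1
  p_2/q_2 = 4185/91
  p_3/q_3 = 4231/92
  p_4/q_4 = 384975/8371
q_3 = 92 ≤ 271 < 8371 = q_4, so the answer is 4231/92.

4231/92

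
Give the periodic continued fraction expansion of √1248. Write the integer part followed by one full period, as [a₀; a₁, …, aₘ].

[35; 3, 17, 3, 70]

a₀ = ⌊√1248⌋ = 35.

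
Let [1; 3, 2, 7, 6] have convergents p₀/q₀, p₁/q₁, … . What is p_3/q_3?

67/52

Using pₖ = aₖpₖ₋₁ + pₖ₋₂, qₖ = aₖqₖ₋₁ + qₖ₋₂ (with p₋₁=1, p₋₂=0, q₋₁=0, q₋₂=1):
  k=0: a=1, p=1, q=1
  k=1: a=3, p=4, q=3
  k=2: a=2, p=9, q=7
  k=3: a=7, p=67, q=52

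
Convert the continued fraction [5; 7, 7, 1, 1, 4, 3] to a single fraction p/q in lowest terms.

Using pₖ = aₖpₖ₋₁ + pₖ₋₂ and qₖ = aₖqₖ₋₁ + qₖ₋₂:
  k=0: a=5, p=5, q=1
  k=1: a=7, p=36, q=7
  k=2: a=7, p=257, q=50
  k=3: a=1, p=293, q=57
  k=4: a=1, p=550, q=107
  k=5: a=4, p=2493, q=485
  k=6: a=3, p=8029, q=1562

8029/1562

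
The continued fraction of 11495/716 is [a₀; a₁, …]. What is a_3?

1

11495 = 16·716 + 39   →  a_0 = 16
716 = 18·39 + 14   →  a_1 = 18
39 = 2·14 + 11   →  a_2 = 2
14 = 1·11 + 3   →  a_3 = 1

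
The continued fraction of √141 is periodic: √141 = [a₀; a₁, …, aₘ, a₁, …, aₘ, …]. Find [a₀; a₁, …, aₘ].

a₀ = ⌊√141⌋ = 11.

[11; 1, 6, 1, 22]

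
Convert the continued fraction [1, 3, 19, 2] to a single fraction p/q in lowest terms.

158/119

Using pₖ = aₖpₖ₋₁ + pₖ₋₂ and qₖ = aₖqₖ₋₁ + qₖ₋₂:
  k=0: a=1, p=1, q=1
  k=1: a=3, p=4, q=3
  k=2: a=19, p=77, q=58
  k=3: a=2, p=158, q=119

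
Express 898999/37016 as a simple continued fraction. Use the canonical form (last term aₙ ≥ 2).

[24; 3, 2, 18, 1, 16, 16]

898999 = 24·37016 + 10615
37016 = 3·10615 + 5171
10615 = 2·5171 + 273
5171 = 18·273 + 257
273 = 1·257 + 16
257 = 16·16 + 1
16 = 16·1 + 0  (stop)
So 898999/37016 = [24; 3, 2, 18, 1, 16, 16].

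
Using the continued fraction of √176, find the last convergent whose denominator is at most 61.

199/15

√176 = [13; 3, 1, 3, 26, …] (period length 4).
Convergents:
  p_0/q_0 = 13/1
  p_1/q_1 = 40/3
  p_2/q_2 = 53/4
  p_3/q_3 = 199/15
  p_4/q_4 = 5227/394
q_3 = 15 ≤ 61 < 394 = q_4, so the answer is 199/15.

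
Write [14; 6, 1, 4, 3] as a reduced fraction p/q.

Using pₖ = aₖpₖ₋₁ + pₖ₋₂ and qₖ = aₖqₖ₋₁ + qₖ₋₂:
  k=0: a=14, p=14, q=1
  k=1: a=6, p=85, q=6
  k=2: a=1, p=99, q=7
  k=3: a=4, p=481, q=34
  k=4: a=3, p=1542, q=109

1542/109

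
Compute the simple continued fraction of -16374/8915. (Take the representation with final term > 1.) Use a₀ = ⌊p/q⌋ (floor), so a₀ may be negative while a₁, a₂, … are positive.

-16374 = -2*8915 + 1456
8915 = 6*1456 + 179
1456 = 8*179 + 24
179 = 7*24 + 11
24 = 2*11 + 2
11 = 5*2 + 1
2 = 2*1 + 0  (stop)
So -16374/8915 = [-2; 6, 8, 7, 2, 5, 2].

[-2; 6, 8, 7, 2, 5, 2]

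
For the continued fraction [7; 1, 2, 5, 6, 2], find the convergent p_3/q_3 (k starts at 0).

Using pₖ = aₖpₖ₋₁ + pₖ₋₂, qₖ = aₖqₖ₋₁ + qₖ₋₂ (with p₋₁=1, p₋₂=0, q₋₁=0, q₋₂=1):
  k=0: a=7, p=7, q=1
  k=1: a=1, p=8, q=1
  k=2: a=2, p=23, q=3
  k=3: a=5, p=123, q=16

123/16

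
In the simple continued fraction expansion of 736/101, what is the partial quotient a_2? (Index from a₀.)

2

736 = 7·101 + 29   →  a_0 = 7
101 = 3·29 + 14   →  a_1 = 3
29 = 2·14 + 1   →  a_2 = 2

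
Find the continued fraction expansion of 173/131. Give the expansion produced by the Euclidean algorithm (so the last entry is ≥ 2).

173 = 1×131 + 42
131 = 3×42 + 5
42 = 8×5 + 2
5 = 2×2 + 1
2 = 2×1 + 0  (stop)
So 173/131 = [1; 3, 8, 2, 2].

[1; 3, 8, 2, 2]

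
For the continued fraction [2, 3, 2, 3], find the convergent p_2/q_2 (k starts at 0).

Using pₖ = aₖpₖ₋₁ + pₖ₋₂, qₖ = aₖqₖ₋₁ + qₖ₋₂ (with p₋₁=1, p₋₂=0, q₋₁=0, q₋₂=1):
  k=0: a=2, p=2, q=1
  k=1: a=3, p=7, q=3
  k=2: a=2, p=16, q=7

16/7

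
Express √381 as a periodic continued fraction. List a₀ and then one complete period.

a₀ = ⌊√381⌋ = 19.
With m₀=0, d₀=1 and mₖ₊₁ = dₖaₖ − mₖ, dₖ₊₁ = (n − mₖ₊₁²)/dₖ, aₖ₊₁ = ⌊(a₀+mₖ₊₁)/dₖ₊₁⌋:
  k=1: m=19, d=20, a=1
  k=2: m=1, d=19, a=1
  k=3: m=18, d=3, a=12
  k=4: m=18, d=19, a=1
  k=5: m=1, d=20, a=1
  k=6: m=19, d=1, a=38
d=1 and a=2a₀=38 at k=6, so the next step gives (m, d) = (19, 20) again — its k=1 value — and the period has length 6.

[19; 1, 1, 12, 1, 1, 38]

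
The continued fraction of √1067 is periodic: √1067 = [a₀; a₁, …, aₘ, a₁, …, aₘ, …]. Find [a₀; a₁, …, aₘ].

[32; 1, 1, 1, 64]

a₀ = ⌊√1067⌋ = 32.
With m₀=0, d₀=1 and mₖ₊₁ = dₖaₖ − mₖ, dₖ₊₁ = (n − mₖ₊₁²)/dₖ, aₖ₊₁ = ⌊(a₀+mₖ₊₁)/dₖ₊₁⌋:
  k=1: m=32, d=43, a=1
  k=2: m=11, d=22, a=1
  k=3: m=11, d=43, a=1
  k=4: m=32, d=1, a=64
d=1 and a=2a₀=64 at k=4, so the next step gives (m, d) = (32, 43) again — its k=1 value — and the period has length 4.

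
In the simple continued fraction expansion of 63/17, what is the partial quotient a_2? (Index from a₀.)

63 = 3·17 + 12   →  a_0 = 3
17 = 1·12 + 5   →  a_1 = 1
12 = 2·5 + 2   →  a_2 = 2

2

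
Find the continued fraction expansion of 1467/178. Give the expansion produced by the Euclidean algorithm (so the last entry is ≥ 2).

[8; 4, 7, 6]

1467 = 8·178 + 43
178 = 4·43 + 6
43 = 7·6 + 1
6 = 6·1 + 0  (stop)
So 1467/178 = [8; 4, 7, 6].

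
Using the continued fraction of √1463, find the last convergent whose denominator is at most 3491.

46817/1224

√1463 = [38; 4, 76, …] (period length 2).
Convergents:
  p_0/q_0 = 38/1
  p_1/q_1 = 153/4
  p_2/q_2 = 11666/305
  p_3/q_3 = 46817/1224
  p_4/q_4 = 3569758/93329
q_3 = 1224 ≤ 3491 < 93329 = q_4, so the answer is 46817/1224.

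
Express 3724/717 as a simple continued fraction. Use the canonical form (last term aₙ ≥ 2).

3724 = 5*717 + 139
717 = 5*139 + 22
139 = 6*22 + 7
22 = 3*7 + 1
7 = 7*1 + 0  (stop)
So 3724/717 = [5; 5, 6, 3, 7].

[5; 5, 6, 3, 7]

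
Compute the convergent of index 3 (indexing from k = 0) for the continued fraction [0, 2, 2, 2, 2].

Using pₖ = aₖpₖ₋₁ + pₖ₋₂, qₖ = aₖqₖ₋₁ + qₖ₋₂ (with p₋₁=1, p₋₂=0, q₋₁=0, q₋₂=1):
  k=0: a=0, p=0, q=1
  k=1: a=2, p=1, q=2
  k=2: a=2, p=2, q=5
  k=3: a=2, p=5, q=12

5/12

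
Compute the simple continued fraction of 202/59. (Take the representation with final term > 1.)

[3; 2, 2, 1, 3, 2]

202 = 3·59 + 25
59 = 2·25 + 9
25 = 2·9 + 7
9 = 1·7 + 2
7 = 3·2 + 1
2 = 2·1 + 0  (stop)
So 202/59 = [3; 2, 2, 1, 3, 2].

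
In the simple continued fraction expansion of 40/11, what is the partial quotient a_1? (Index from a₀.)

1

40 = 3·11 + 7   →  a_0 = 3
11 = 1·7 + 4   →  a_1 = 1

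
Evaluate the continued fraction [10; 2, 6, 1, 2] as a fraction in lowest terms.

450/43

Fold from the inside: start with 2/1.
  1 + 1/2 = 3/2
  6 + 2/3 = 20/3
  2 + 3/20 = 43/20
  10 + 20/43 = 450/43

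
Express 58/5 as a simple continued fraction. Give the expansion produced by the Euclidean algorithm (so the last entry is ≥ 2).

58 = 11*5 + 3
5 = 1*3 + 2
3 = 1*2 + 1
2 = 2*1 + 0  (stop)
So 58/5 = [11; 1, 1, 2].

[11; 1, 1, 2]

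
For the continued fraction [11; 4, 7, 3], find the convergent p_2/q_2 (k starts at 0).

Using pₖ = aₖpₖ₋₁ + pₖ₋₂, qₖ = aₖqₖ₋₁ + qₖ₋₂ (with p₋₁=1, p₋₂=0, q₋₁=0, q₋₂=1):
  k=0: a=11, p=11, q=1
  k=1: a=4, p=45, q=4
  k=2: a=7, p=326, q=29

326/29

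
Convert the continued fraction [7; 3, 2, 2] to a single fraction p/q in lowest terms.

Fold from the inside: start with 2/1.
  2 + 1/2 = 5/2
  3 + 2/5 = 17/5
  7 + 5/17 = 124/17

124/17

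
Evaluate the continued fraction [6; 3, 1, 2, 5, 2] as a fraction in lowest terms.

Using pₖ = aₖpₖ₋₁ + pₖ₋₂ and qₖ = aₖqₖ₋₁ + qₖ₋₂:
  k=0: a=6, p=6, q=1
  k=1: a=3, p=19, q=3
  k=2: a=1, p=25, q=4
  k=3: a=2, p=69, q=11
  k=4: a=5, p=370, q=59
  k=5: a=2, p=809, q=129

809/129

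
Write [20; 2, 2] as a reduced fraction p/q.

102/5

Using pₖ = aₖpₖ₋₁ + pₖ₋₂ and qₖ = aₖqₖ₋₁ + qₖ₋₂:
  k=0: a=20, p=20, q=1
  k=1: a=2, p=41, q=2
  k=2: a=2, p=102, q=5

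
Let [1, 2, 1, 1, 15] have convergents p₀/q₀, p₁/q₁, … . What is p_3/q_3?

Using pₖ = aₖpₖ₋₁ + pₖ₋₂, qₖ = aₖqₖ₋₁ + qₖ₋₂ (with p₋₁=1, p₋₂=0, q₋₁=0, q₋₂=1):
  k=0: a=1, p=1, q=1
  k=1: a=2, p=3, q=2
  k=2: a=1, p=4, q=3
  k=3: a=1, p=7, q=5

7/5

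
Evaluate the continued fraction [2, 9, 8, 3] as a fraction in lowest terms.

Fold from the inside: start with 3/1.
  8 + 1/3 = 25/3
  9 + 3/25 = 228/25
  2 + 25/228 = 481/228

481/228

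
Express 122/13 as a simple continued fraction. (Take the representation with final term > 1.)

[9; 2, 1, 1, 2]

122 = 9×13 + 5
13 = 2×5 + 3
5 = 1×3 + 2
3 = 1×2 + 1
2 = 2×1 + 0  (stop)
So 122/13 = [9; 2, 1, 1, 2].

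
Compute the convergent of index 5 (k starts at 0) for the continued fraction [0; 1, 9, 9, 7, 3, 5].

Using pₖ = aₖpₖ₋₁ + pₖ₋₂, qₖ = aₖqₖ₋₁ + qₖ₋₂ (with p₋₁=1, p₋₂=0, q₋₁=0, q₋₂=1):
  k=0: a=0, p=0, q=1
  k=1: a=1, p=1, q=1
  k=2: a=9, p=9, q=10
  k=3: a=9, p=82, q=91
  k=4: a=7, p=583, q=647
  k=5: a=3, p=1831, q=2032

1831/2032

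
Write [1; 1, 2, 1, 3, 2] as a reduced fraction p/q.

59/34

Fold from the inside: start with 2/1.
  3 + 1/2 = 7/2
  1 + 2/7 = 9/7
  2 + 7/9 = 25/9
  1 + 9/25 = 34/25
  1 + 25/34 = 59/34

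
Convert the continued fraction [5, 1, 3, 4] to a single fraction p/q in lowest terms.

Fold from the inside: start with 4/1.
  3 + 1/4 = 13/4
  1 + 4/13 = 17/13
  5 + 13/17 = 98/17

98/17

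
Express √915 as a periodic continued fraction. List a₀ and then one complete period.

a₀ = ⌊√915⌋ = 30.

[30; 4, 60]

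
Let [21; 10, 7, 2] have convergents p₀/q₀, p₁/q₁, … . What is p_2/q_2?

1498/71

Using pₖ = aₖpₖ₋₁ + pₖ₋₂, qₖ = aₖqₖ₋₁ + qₖ₋₂ (with p₋₁=1, p₋₂=0, q₋₁=0, q₋₂=1):
  k=0: a=21, p=21, q=1
  k=1: a=10, p=211, q=10
  k=2: a=7, p=1498, q=71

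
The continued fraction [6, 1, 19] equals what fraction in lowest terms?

Fold from the inside: start with 19/1.
  1 + 1/19 = 20/19
  6 + 19/20 = 139/20

139/20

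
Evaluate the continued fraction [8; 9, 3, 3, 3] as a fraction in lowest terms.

2489/307

Fold from the inside: start with 3/1.
  3 + 1/3 = 10/3
  3 + 3/10 = 33/10
  9 + 10/33 = 307/33
  8 + 33/307 = 2489/307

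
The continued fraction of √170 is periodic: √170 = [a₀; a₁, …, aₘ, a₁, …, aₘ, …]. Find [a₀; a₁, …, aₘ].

[13; 26]

a₀ = ⌊√170⌋ = 13.
With m₀=0, d₀=1 and mₖ₊₁ = dₖaₖ − mₖ, dₖ₊₁ = (n − mₖ₊₁²)/dₖ, aₖ₊₁ = ⌊(a₀+mₖ₊₁)/dₖ₊₁⌋:
  k=1: m=13, d=1, a=26
d=1 and a=2a₀=26 at k=1, so the next step gives (m, d) = (13, 1) again — its k=1 value — and the period has length 1.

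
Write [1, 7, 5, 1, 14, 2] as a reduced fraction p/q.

Fold from the inside: start with 2/1.
  14 + 1/2 = 29/2
  1 + 2/29 = 31/29
  5 + 29/31 = 184/31
  7 + 31/184 = 1319/184
  1 + 184/1319 = 1503/1319

1503/1319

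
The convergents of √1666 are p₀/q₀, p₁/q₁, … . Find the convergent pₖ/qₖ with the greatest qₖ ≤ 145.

2449/60

√1666 = [40; 1, 4, 2, 4, 1, 80, …] (period length 6).
Convergents:
  p_0/q_0 = 40/1
  p_1/q_1 = 41/1
  p_2/q_2 = 204/5
  p_3/q_3 = 449/11
  p_4/q_4 = 2000/49
  p_5/q_5 = 2449/60
  p_6/q_6 = 197920/4849
q_5 = 60 ≤ 145 < 4849 = q_6, so the answer is 2449/60.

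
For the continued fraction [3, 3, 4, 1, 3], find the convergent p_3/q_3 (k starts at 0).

53/16

Using pₖ = aₖpₖ₋₁ + pₖ₋₂, qₖ = aₖqₖ₋₁ + qₖ₋₂ (with p₋₁=1, p₋₂=0, q₋₁=0, q₋₂=1):
  k=0: a=3, p=3, q=1
  k=1: a=3, p=10, q=3
  k=2: a=4, p=43, q=13
  k=3: a=1, p=53, q=16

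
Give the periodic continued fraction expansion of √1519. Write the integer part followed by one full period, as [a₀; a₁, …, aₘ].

[38; 1, 37, 1, 76]

a₀ = ⌊√1519⌋ = 38.
With m₀=0, d₀=1 and mₖ₊₁ = dₖaₖ − mₖ, dₖ₊₁ = (n − mₖ₊₁²)/dₖ, aₖ₊₁ = ⌊(a₀+mₖ₊₁)/dₖ₊₁⌋:
  k=1: m=38, d=75, a=1
  k=2: m=37, d=2, a=37
  k=3: m=37, d=75, a=1
  k=4: m=38, d=1, a=76
d=1 and a=2a₀=76 at k=4, so the next step gives (m, d) = (38, 75) again — its k=1 value — and the period has length 4.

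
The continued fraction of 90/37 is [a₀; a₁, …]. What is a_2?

90 = 2·37 + 16   →  a_0 = 2
37 = 2·16 + 5   →  a_1 = 2
16 = 3·5 + 1   →  a_2 = 3

3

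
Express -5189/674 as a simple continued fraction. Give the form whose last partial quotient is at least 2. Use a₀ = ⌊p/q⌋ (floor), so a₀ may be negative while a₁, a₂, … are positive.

[-8; 3, 3, 8, 8]

-5189 = -8×674 + 203
674 = 3×203 + 65
203 = 3×65 + 8
65 = 8×8 + 1
8 = 8×1 + 0  (stop)
So -5189/674 = [-8; 3, 3, 8, 8].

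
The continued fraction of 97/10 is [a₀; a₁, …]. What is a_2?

2

97 = 9·10 + 7   →  a_0 = 9
10 = 1·7 + 3   →  a_1 = 1
7 = 2·3 + 1   →  a_2 = 2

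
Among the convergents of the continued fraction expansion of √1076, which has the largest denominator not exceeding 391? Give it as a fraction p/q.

10792/329

√1076 = [32; 1, 4, 16, 4, 1, 64, …] (period length 6).
Convergents:
  p_0/q_0 = 32/1
  p_1/q_1 = 33/1
  p_2/q_2 = 164/5
  p_3/q_3 = 2657/81
  p_4/q_4 = 10792/329
  p_5/q_5 = 13449/410
q_4 = 329 ≤ 391 < 410 = q_5, so the answer is 10792/329.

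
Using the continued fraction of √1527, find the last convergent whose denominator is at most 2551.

√1527 = [39; 13, 78, …] (period length 2).
Convergents:
  p_0/q_0 = 39/1
  p_1/q_1 = 508/13
  p_2/q_2 = 39663/1015
  p_3/q_3 = 516127/13208
q_2 = 1015 ≤ 2551 < 13208 = q_3, so the answer is 39663/1015.

39663/1015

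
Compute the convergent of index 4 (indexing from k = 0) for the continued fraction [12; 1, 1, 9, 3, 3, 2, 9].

739/59

Using pₖ = aₖpₖ₋₁ + pₖ₋₂, qₖ = aₖqₖ₋₁ + qₖ₋₂ (with p₋₁=1, p₋₂=0, q₋₁=0, q₋₂=1):
  k=0: a=12, p=12, q=1
  k=1: a=1, p=13, q=1
  k=2: a=1, p=25, q=2
  k=3: a=9, p=238, q=19
  k=4: a=3, p=739, q=59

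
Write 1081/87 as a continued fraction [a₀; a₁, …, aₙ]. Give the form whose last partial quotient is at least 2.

[12; 2, 2, 1, 5, 2]

1081 = 12×87 + 37
87 = 2×37 + 13
37 = 2×13 + 11
13 = 1×11 + 2
11 = 5×2 + 1
2 = 2×1 + 0  (stop)
So 1081/87 = [12; 2, 2, 1, 5, 2].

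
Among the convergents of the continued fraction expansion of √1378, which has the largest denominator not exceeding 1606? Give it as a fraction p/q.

√1378 = [37; 8, 4, 4, 8, 74, …] (period length 5).
Convergents:
  p_0/q_0 = 37/1
  p_1/q_1 = 297/8
  p_2/q_2 = 1225/33
  p_3/q_3 = 5197/140
  p_4/q_4 = 42801/1153
  p_5/q_5 = 3172471/85462
q_4 = 1153 ≤ 1606 < 85462 = q_5, so the answer is 42801/1153.

42801/1153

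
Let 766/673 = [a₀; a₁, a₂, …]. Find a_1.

766 = 1·673 + 93   →  a_0 = 1
673 = 7·93 + 22   →  a_1 = 7

7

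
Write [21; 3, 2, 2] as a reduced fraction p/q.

362/17

Fold from the inside: start with 2/1.
  2 + 1/2 = 5/2
  3 + 2/5 = 17/5
  21 + 5/17 = 362/17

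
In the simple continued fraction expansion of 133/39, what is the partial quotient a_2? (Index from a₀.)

133 = 3·39 + 16   →  a_0 = 3
39 = 2·16 + 7   →  a_1 = 2
16 = 2·7 + 2   →  a_2 = 2

2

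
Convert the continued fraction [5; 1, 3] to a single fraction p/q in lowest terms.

23/4

Fold from the inside: start with 3/1.
  1 + 1/3 = 4/3
  5 + 3/4 = 23/4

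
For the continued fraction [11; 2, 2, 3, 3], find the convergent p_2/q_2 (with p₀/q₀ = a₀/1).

57/5

Using pₖ = aₖpₖ₋₁ + pₖ₋₂, qₖ = aₖqₖ₋₁ + qₖ₋₂ (with p₋₁=1, p₋₂=0, q₋₁=0, q₋₂=1):
  k=0: a=11, p=11, q=1
  k=1: a=2, p=23, q=2
  k=2: a=2, p=57, q=5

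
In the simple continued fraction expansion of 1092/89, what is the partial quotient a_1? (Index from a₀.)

3

1092 = 12·89 + 24   →  a_0 = 12
89 = 3·24 + 17   →  a_1 = 3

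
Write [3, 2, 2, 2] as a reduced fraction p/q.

Using pₖ = aₖpₖ₋₁ + pₖ₋₂ and qₖ = aₖqₖ₋₁ + qₖ₋₂:
  k=0: a=3, p=3, q=1
  k=1: a=2, p=7, q=2
  k=2: a=2, p=17, q=5
  k=3: a=2, p=41, q=12

41/12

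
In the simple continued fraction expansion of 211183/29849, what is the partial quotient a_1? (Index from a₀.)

211183 = 7·29849 + 2240   →  a_0 = 7
29849 = 13·2240 + 729   →  a_1 = 13

13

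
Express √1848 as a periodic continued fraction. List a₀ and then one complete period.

a₀ = ⌊√1848⌋ = 42.

[42; 1, 84]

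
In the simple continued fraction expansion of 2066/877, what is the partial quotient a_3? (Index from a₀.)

4

2066 = 2·877 + 312   →  a_0 = 2
877 = 2·312 + 253   →  a_1 = 2
312 = 1·253 + 59   →  a_2 = 1
253 = 4·59 + 17   →  a_3 = 4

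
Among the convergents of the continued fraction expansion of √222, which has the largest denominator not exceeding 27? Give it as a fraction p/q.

149/10

√222 = [14; 1, 8, 1, 28, …] (period length 4).
Convergents:
  p_0/q_0 = 14/1
  p_1/q_1 = 15/1
  p_2/q_2 = 134/9
  p_3/q_3 = 149/10
  p_4/q_4 = 4306/289
q_3 = 10 ≤ 27 < 289 = q_4, so the answer is 149/10.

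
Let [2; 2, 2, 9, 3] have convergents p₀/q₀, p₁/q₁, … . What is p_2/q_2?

Using pₖ = aₖpₖ₋₁ + pₖ₋₂, qₖ = aₖqₖ₋₁ + qₖ₋₂ (with p₋₁=1, p₋₂=0, q₋₁=0, q₋₂=1):
  k=0: a=2, p=2, q=1
  k=1: a=2, p=5, q=2
  k=2: a=2, p=12, q=5

12/5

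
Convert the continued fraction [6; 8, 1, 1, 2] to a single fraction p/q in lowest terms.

263/43

Fold from the inside: start with 2/1.
  1 + 1/2 = 3/2
  1 + 2/3 = 5/3
  8 + 3/5 = 43/5
  6 + 5/43 = 263/43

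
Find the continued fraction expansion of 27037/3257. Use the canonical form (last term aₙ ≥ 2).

[8; 3, 3, 8, 19, 2]

27037 = 8×3257 + 981
3257 = 3×981 + 314
981 = 3×314 + 39
314 = 8×39 + 2
39 = 19×2 + 1
2 = 2×1 + 0  (stop)
So 27037/3257 = [8; 3, 3, 8, 19, 2].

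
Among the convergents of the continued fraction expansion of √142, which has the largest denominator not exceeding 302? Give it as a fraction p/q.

3420/287

√142 = [11; 1, 10, 1, 22, …] (period length 4).
Convergents:
  p_0/q_0 = 11/1
  p_1/q_1 = 12/1
  p_2/q_2 = 131/11
  p_3/q_3 = 143/12
  p_4/q_4 = 3277/275
  p_5/q_5 = 3420/287
  p_6/q_6 = 37477/3145
q_5 = 287 ≤ 302 < 3145 = q_6, so the answer is 3420/287.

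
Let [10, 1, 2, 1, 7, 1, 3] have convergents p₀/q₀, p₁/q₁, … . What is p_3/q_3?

Using pₖ = aₖpₖ₋₁ + pₖ₋₂, qₖ = aₖqₖ₋₁ + qₖ₋₂ (with p₋₁=1, p₋₂=0, q₋₁=0, q₋₂=1):
  k=0: a=10, p=10, q=1
  k=1: a=1, p=11, q=1
  k=2: a=2, p=32, q=3
  k=3: a=1, p=43, q=4

43/4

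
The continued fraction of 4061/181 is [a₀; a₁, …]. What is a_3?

4061 = 22·181 + 79   →  a_0 = 22
181 = 2·79 + 23   →  a_1 = 2
79 = 3·23 + 10   →  a_2 = 3
23 = 2·10 + 3   →  a_3 = 2

2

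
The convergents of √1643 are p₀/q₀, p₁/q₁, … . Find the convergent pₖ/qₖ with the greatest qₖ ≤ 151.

√1643 = [40; 1, 1, 6, 1, 6, 1, 1, 80, …] (period length 8).
Convergents:
  p_0/q_0 = 40/1
  p_1/q_1 = 41/1
  p_2/q_2 = 81/2
  p_3/q_3 = 527/13
  p_4/q_4 = 608/15
  p_5/q_5 = 4175/103
  p_6/q_6 = 4783/118
  p_7/q_7 = 8958/221
q_6 = 118 ≤ 151 < 221 = q_7, so the answer is 4783/118.

4783/118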